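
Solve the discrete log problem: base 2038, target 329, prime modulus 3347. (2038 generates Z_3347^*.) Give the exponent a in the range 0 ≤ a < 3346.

Baby-step giant-step with m = ceil(sqrt(3346)) = 58.
Baby table (2038^j mod 3347 for j=0..57):
  0:1  1:2038  2:3164  3:1910  4:19  5:1905  6:3217  7:2820
  8:361  9:2725  10:877  11:28  12:165  13:1570  14:3275  15:532
  16:3135  17:3054  18:1979  19:67  20:2666  21:1127  22:784  23:1273
  24:449  25:1331  26:1508  27:758  28:1837  29:1860  30:1876  31:1014
  32:1433  33:1870  34:2174  35:2531  36:451  37:2060  38:1142  39:1231
  40:1875  41:2323  42:1616  43:3307  44:2155  45:626  46:581  47:2587
  48:781  49:1853  50:998  51:2295  52:1451  53:1737  54:2227  55:94
  56:793  57:2880
Giant step factor: 2038^(-58) ≡ 271 (mod 3347).
Scan 329·271^i mod 3347 for i = 0, 1, …:
  i=0: 329   i=1: 2137   i=2: 96   i=3: 2587
Match at i=3, j=47: a = 3·58 + 47 = 221.

221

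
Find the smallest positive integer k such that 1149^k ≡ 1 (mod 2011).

The order of 1149 must divide p − 1 = 2010 = 2 · 3 · 5 · 67.
Divisors: 1, 2, 3, 5, 6, 10, 15, 30, 67, 134, 201, 335, 402, 670, 1005, 2010.
Check each in increasing order: 1149^1 ≡ 1149;  1149^2 ≡ 985;  1149^3 ≡ 1583;  1149^5 ≡ 730;  1149^6 ≡ 183;  1149^10 ≡ 1996;  1149^15 ≡ 1116;  1149^30 ≡ 647;  1149^67 ≡ 514;  1149^134 ≡ 755;  1149^201 ≡ 1958;  1149^335 ≡ 205;  1149^402 ≡ 798;  1149^670 ≡ 1805;  1149^1005 ≡ 1.
Smallest exponent giving 1 is 1005.

1005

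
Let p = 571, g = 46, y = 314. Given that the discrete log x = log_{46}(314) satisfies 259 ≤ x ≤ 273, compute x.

Compute 46^259 mod 571 = 247, then multiply by 46 repeatedly:
  46^259=247  46^260=513  46^261=187  46^262=37  46^263=560
  46^264=65  46^265=135  46^266=500  46^267=160  46^268=508
  46^269=528  46^270=306  46^271=372  46^272=553  46^273=314
Found 314 at exponent 273.

273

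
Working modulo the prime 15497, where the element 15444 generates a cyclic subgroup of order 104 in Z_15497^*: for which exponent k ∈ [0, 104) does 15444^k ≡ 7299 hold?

63

Baby-step giant-step with m = ceil(sqrt(104)) = 11.
Baby table (15444^j mod 15497 for j=0..10):
  0:1  1:15444  2:2809  3:6093  4:2508  5:6549  6:9334  7:1202
  8:13779  9:13569  10:9202
Giant step factor: 15444^(-11) ≡ 724 (mod 15497).
Scan 7299·724^i mod 15497 for i = 0, 1, …:
  i=0: 7299   i=1: 15496   i=2: 14773   i=3: 2722
  i=4: 2609   i=5: 13779
Match at i=5, j=8: k = 5·11 + 8 = 63.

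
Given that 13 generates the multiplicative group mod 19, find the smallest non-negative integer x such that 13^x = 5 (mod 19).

14

Successive powers of 13 modulo 19:
  13^0=1  13^1=13  13^2=17  13^3=12  13^4=4  13^5=14
  13^6=11  13^7=10  13^8=16  13^9=18  13^10=6  13^11=2
  13^12=7  13^13=15  13^14=5
So 13^14 ≡ 5 (mod 19), giving x = 14.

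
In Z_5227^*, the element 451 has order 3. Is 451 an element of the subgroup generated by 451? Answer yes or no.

⟨451⟩ has order 3; its elements mod 5227 are {1, 451, 4775}.
451 is in this set.

yes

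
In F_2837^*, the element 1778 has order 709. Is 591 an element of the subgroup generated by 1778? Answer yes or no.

yes

591 ∈ ⟨1778⟩ iff 591^709 ≡ 1 (mod 2837), since |⟨1778⟩| = 709.
591^709 mod 2837 = 1.
Since 1 = 1, 591 lies in the subgroup.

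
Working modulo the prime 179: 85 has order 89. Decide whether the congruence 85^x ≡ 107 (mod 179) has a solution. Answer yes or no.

107 ∈ ⟨85⟩ iff 107^89 ≡ 1 (mod 179), since |⟨85⟩| = 89.
107^89 mod 179 = 1.
Since 1 = 1, 107 lies in the subgroup.

yes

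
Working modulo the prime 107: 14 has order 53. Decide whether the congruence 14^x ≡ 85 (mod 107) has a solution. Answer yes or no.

yes

85 ∈ ⟨14⟩ iff 85^53 ≡ 1 (mod 107), since |⟨14⟩| = 53.
85^53 mod 107 = 1.
Since 1 = 1, 85 lies in the subgroup.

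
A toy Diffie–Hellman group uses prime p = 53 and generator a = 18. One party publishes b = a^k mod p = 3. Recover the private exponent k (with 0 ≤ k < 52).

51

Baby-step giant-step with m = ceil(sqrt(52)) = 8.
Baby table (18^j mod 53 for j=0..7):
  0:1  1:18  2:6  3:2  4:36  5:12  6:4  7:19
Giant step factor: 18^(-8) ≡ 42 (mod 53).
Scan 3·42^i mod 53 for i = 0, 1, …:
  i=0: 3   i=1: 20   i=2: 45   i=3: 35
  i=4: 39   i=5: 48   i=6: 2
Match at i=6, j=3: k = 6·8 + 3 = 51.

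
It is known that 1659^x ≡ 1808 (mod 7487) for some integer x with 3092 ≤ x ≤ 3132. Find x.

Compute 1659^3092 mod 7487 = 2837, then multiply by 1659 repeatedly:
  1659^3092=2837  1659^3093=4747  1659^3094=6436  1659^3095=862  1659^3096=41
  1659^3097=636  1659^3098=6944  1659^3099=5090  1659^3100=6461  1659^3101=4902
  1659^3102=1536  1659^3103=2644  1659^3104=6501  1659^3105=3879  1659^3106=3928
  1659^3107=2862  1659^3108=1300  1659^3109=444  1659^3110=2870  1659^3111=7085
  1659^3112=6912  1659^3113=4411  1659^3114=3050  1659^3115=6225  1659^3116=2702
  1659^3117=5392  1659^3118=5850  1659^3119=1998  1659^3120=5428  1659^3121=5678
  1659^3122=1156  1659^3123=1132  1659^3124=6238  1659^3125=1808
Found 1808 at exponent 3125.

3125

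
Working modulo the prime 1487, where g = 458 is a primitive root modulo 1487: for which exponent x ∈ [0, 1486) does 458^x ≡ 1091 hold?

1483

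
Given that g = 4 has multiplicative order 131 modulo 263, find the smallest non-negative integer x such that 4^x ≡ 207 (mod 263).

71

Baby-step giant-step with m = ceil(sqrt(131)) = 12.
Baby table (4^j mod 263 for j=0..11):
  0:1  1:4  2:16  3:64  4:256  5:235  6:151  7:78
  8:49  9:196  10:258  11:243
Giant step factor: 4^(-12) ≡ 23 (mod 263).
Scan 207·23^i mod 263 for i = 0, 1, …:
  i=0: 207   i=1: 27   i=2: 95   i=3: 81
  i=4: 22   i=5: 243
Match at i=5, j=11: x = 5·12 + 11 = 71.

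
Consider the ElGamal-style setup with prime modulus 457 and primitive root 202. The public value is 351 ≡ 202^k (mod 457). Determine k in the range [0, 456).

253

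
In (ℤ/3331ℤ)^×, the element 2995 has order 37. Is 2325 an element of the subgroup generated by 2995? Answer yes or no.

2325 ∈ ⟨2995⟩ iff 2325^37 ≡ 1 (mod 3331), since |⟨2995⟩| = 37.
2325^37 mod 3331 = 1853.
Since 1853 ≠ 1, 2325 does not lie in the subgroup.

no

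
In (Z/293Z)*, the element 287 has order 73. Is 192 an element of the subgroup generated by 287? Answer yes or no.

192 ∈ ⟨287⟩ iff 192^73 ≡ 1 (mod 293), since |⟨287⟩| = 73.
192^73 mod 293 = 155.
Since 155 ≠ 1, 192 does not lie in the subgroup.

no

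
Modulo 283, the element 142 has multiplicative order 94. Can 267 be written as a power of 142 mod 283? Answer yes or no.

yes

267 ∈ ⟨142⟩ iff 267^94 ≡ 1 (mod 283), since |⟨142⟩| = 94.
267^94 mod 283 = 1.
Since 1 = 1, 267 lies in the subgroup.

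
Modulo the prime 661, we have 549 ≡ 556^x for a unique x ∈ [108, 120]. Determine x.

Compute 556^108 mod 661 = 176, then multiply by 556 repeatedly:
  556^108=176  556^109=28  556^110=365  556^111=13  556^112=618
  556^113=549
Found 549 at exponent 113.

113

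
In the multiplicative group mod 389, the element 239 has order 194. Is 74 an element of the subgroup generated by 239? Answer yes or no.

74 ∈ ⟨239⟩ iff 74^194 ≡ 1 (mod 389), since |⟨239⟩| = 194.
74^194 mod 389 = 1.
Since 1 = 1, 74 lies in the subgroup.

yes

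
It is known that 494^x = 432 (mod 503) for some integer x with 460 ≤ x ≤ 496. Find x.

Compute 494^460 mod 503 = 338, then multiply by 494 repeatedly:
  494^460=338  494^461=479  494^462=216  494^463=68  494^464=394
  494^465=478  494^466=225  494^467=490  494^468=117  494^469=456
  494^470=423  494^471=217  494^472=59  494^473=475  494^474=252
  494^475=247  494^476=292  494^477=390  494^478=11  494^479=404
  494^480=388  494^481=29  494^482=242  494^483=337  494^484=488
  494^485=135  494^486=294  494^487=372  494^488=173  494^489=455
  494^490=432
Found 432 at exponent 490.

490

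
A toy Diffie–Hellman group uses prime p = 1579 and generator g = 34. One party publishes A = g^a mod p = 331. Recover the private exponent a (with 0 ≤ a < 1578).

334

Baby-step giant-step with m = ceil(sqrt(1578)) = 40.
Baby table (34^j mod 1579 for j=0..39):
  0:1  1:34  2:1156  3:1408  4:502  5:1278  6:819  7:1003
  8:943  9:482  10:598  11:1384  12:1265  13:377  14:186  15:8
  16:272  17:1353  18:211  19:858  20:750  21:236  22:129  23:1228
  24:698  25:47  26:19  27:646  28:1437  29:1488  30:64  31:597
  32:1350  33:109  34:548  35:1263  36:309  37:1032  38:350  39:847
Giant step factor: 34^(-40) ≡ 21 (mod 1579).
Scan 331·21^i mod 1579 for i = 0, 1, …:
  i=0: 331   i=1: 635   i=2: 703   i=3: 552
  i=4: 539   i=5: 266   i=6: 849   i=7: 460
  i=8: 186
Match at i=8, j=14: a = 8·40 + 14 = 334.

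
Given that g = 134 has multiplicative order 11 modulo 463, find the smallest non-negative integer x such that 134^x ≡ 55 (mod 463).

Successive powers of 134 modulo 463:
  134^0=1  134^1=134  134^2=362  134^3=356  134^4=15  134^5=158
  134^6=337  134^7=247  134^8=225  134^9=55
So 134^9 ≡ 55 (mod 463), giving x = 9.

9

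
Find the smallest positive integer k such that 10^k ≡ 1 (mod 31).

15

The order of 10 must divide p − 1 = 30 = 2 · 3 · 5.
Divisors: 1, 2, 3, 5, 6, 10, 15, 30.
Check each in increasing order: 10^1 ≡ 10;  10^2 ≡ 7;  10^3 ≡ 8;  10^5 ≡ 25;  10^6 ≡ 2;  10^10 ≡ 5;  10^15 ≡ 1.
Smallest exponent giving 1 is 15.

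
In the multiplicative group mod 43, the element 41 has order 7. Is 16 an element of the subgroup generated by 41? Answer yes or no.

⟨41⟩ has order 7; its elements mod 43 are {1, 4, 11, 16, 21, 35, 41}.
16 is in this set.

yes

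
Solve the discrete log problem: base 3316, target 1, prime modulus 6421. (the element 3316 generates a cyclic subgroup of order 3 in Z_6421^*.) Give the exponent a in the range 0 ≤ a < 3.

0

Successive powers of 3316 modulo 6421:
  3316^0=1
So 3316^0 ≡ 1 (mod 6421), giving a = 0.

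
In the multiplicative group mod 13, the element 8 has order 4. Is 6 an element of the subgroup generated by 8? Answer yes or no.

no

6 ∈ ⟨8⟩ iff 6^4 ≡ 1 (mod 13), since |⟨8⟩| = 4.
6^4 mod 13 = 9.
Since 9 ≠ 1, 6 does not lie in the subgroup.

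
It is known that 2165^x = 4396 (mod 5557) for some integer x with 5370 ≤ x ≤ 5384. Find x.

5378

Compute 2165^5370 mod 5557 = 2887, then multiply by 2165 repeatedly:
  2165^5370=2887  2165^5371=4287  2165^5372=1165  2165^5373=4904  2165^5374=3290
  2165^5375=4333  2165^5376=729  2165^5377=97  2165^5378=4396
Found 4396 at exponent 5378.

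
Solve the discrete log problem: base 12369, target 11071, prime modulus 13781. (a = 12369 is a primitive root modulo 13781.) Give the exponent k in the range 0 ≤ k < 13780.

Baby-step giant-step with m = ceil(sqrt(13780)) = 118.
Baby table (12369^j mod 13781 for j=0..117):
  0:1  1:12369  2:9280  3:2371  4:931  5:8404  6:12774  7:2441
  8:12339  9:10297  10:13372  11:12487  12:8036  13:8712  14:5089  15:8014
  16:12214  17:7644  18:10976  19:5513  20:1909  21:5568  22:6935  23:6071
  24:13311  25:2152  26:6977  27:1891  28:3422  29:5267  30:4736  31:10334
  32:2471  33:11322  34:13077  35:1816  36:12855  37:12098  38:6064  39:9414
  40:6097  41:4161  42:9155  43:13499  44:12316  45:1430  46:6647  47:13078
  48:404  49:8354  50:688  51:6995  52:4037  53:5090  54:6602  55:7713
  56:10015  57:11907  58:136  59:902  60:8009  61:5493  62:2587  63:12902
  64:858  65:1232  66:10603  67:8511  68:13281  69:3169  70:4197  71:13447
  72:3054  73:1205  74:7384  75:6009  76:4388  77:5594  78:11566  79:13074
  80:6052  81:12577  82:4985  83:3271  84:11764  85:9118  86:10619  87:13481
  88:10170  89:13543  90:5312  91:10101  92:723  93:12699  94:11874  95:5389
  96:11625  97:12452  98:2332  99:875  100:4790  101:2991  102:7475  103:1546
  104:8227  105:859  106:13601  107:6102  108:10882  109:431  110:11573  111:3190
  112:2107  113:1612  114:11502  115:6975  116:4715  117:12424
Giant step factor: 12369^(-118) ≡ 105 (mod 13781).
Scan 11071·105^i mod 13781 for i = 0, 1, …:
  i=0: 11071   i=1: 4851   i=2: 13239   i=3: 11995
  i=4: 5404   i=5: 2399   i=6: 3837   i=7: 3236
  i=8: 9036   i=9: 11672   i=10: 12832   i=11: 10603
Match at i=11, j=66: k = 11·118 + 66 = 1364.

1364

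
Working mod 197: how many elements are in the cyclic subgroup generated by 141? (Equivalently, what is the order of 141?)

The order of 141 must divide p − 1 = 196 = 2^2 · 7^2.
Divisors: 1, 2, 4, 7, 14, 28, 49, 98, 196.
Check each in increasing order: 141^1 ≡ 141;  141^2 ≡ 181;  141^4 ≡ 59;  141^7 ≡ 68;  141^14 ≡ 93;  141^28 ≡ 178;  141^49 ≡ 14;  141^98 ≡ 196;  141^196 ≡ 1.
Smallest exponent giving 1 is 196.

196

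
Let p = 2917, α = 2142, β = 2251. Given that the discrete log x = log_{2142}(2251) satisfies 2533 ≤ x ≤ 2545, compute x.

2536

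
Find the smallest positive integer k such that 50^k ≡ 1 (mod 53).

52

The order of 50 must divide p − 1 = 52 = 2^2 · 13.
Divisors: 1, 2, 4, 13, 26, 52.
Check each in increasing order: 50^1 ≡ 50;  50^2 ≡ 9;  50^4 ≡ 28;  50^13 ≡ 23;  50^26 ≡ 52;  50^52 ≡ 1.
Smallest exponent giving 1 is 52.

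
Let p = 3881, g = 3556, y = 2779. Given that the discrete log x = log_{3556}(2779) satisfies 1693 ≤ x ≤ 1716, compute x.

Compute 3556^1693 mod 3881 = 2637, then multiply by 3556 repeatedly:
  3556^1693=2637  3556^1694=676  3556^1695=1517  3556^1696=3743  3556^1697=2159
  3556^1698=786  3556^1699=696  3556^1700=2779
Found 2779 at exponent 1700.

1700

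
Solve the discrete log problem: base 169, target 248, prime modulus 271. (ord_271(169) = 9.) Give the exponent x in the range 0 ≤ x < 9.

7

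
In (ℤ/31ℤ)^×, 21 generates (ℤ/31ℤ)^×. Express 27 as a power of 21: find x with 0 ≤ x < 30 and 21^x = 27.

27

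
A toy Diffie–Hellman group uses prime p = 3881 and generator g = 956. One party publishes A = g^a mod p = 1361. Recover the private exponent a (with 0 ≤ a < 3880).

707

Baby-step giant-step with m = ceil(sqrt(3880)) = 63.
Baby table (956^j mod 3881 for j=0..62):
  0:1  1:956  2:1901  3:1048  4:590  5:1295  6:3862  7:1241
  8:2691  9:3374  10:433  11:2562  12:361  13:3588  14:3205  15:1871
  16:3416  17:1775  18:903  19:1686  20:1201  21:3261  22:1073  23:1204
  24:2248  25:2895  26:467  27:137  28:2899  29:410  30:3860  31:3210
  32:2770  33:1278  34:3134  35:3853  36:399  37:1106  38:1704  39:2885
  40:2550  41:532  42:181  43:2272  44:2553  45:3400  46:2003  47:1535
  48:442  49:3404  50:1946  51:1377  52:753  53:1883  54:3245  55:1301
  56:1836  57:1004  58:1217  59:3033  60:441  61:2448  62:45
Giant step factor: 956^(-63) ≡ 3244 (mod 3881).
Scan 1361·3244^i mod 3881 for i = 0, 1, …:
  i=0: 1361   i=1: 2387   i=2: 833   i=3: 1076
  i=4: 1525   i=5: 2706   i=6: 3323   i=7: 2275
  i=8: 2319   i=9: 1458   i=10: 2694   i=11: 3205
Match at i=11, j=14: a = 11·63 + 14 = 707.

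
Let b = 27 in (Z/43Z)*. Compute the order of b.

14

The order of 27 must divide p − 1 = 42 = 2 · 3 · 7.
Divisors: 1, 2, 3, 6, 7, 14, 21, 42.
Check each in increasing order: 27^1 ≡ 27;  27^2 ≡ 41;  27^3 ≡ 32;  27^6 ≡ 35;  27^7 ≡ 42;  27^14 ≡ 1.
Smallest exponent giving 1 is 14.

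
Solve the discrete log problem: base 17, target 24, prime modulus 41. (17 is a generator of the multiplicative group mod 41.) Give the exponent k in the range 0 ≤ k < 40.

21

Successive powers of 17 modulo 41:
  17^0=1  17^1=17  17^2=2  17^3=34  17^4=4  17^5=27
  17^6=8  17^7=13  17^8=16  17^9=26  17^10=32  17^11=11
  17^12=23  17^13=22  17^14=5  17^15=3  17^16=10  17^17=6
  17^18=20  17^19=12  17^20=40  17^21=24
So 17^21 ≡ 24 (mod 41), giving k = 21.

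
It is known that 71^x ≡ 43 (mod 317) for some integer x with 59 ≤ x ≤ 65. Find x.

64

Compute 71^59 mod 317 = 255, then multiply by 71 repeatedly:
  71^59=255  71^60=36  71^61=20  71^62=152  71^63=14
  71^64=43
Found 43 at exponent 64.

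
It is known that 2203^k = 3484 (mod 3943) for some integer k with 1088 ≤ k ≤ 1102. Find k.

1088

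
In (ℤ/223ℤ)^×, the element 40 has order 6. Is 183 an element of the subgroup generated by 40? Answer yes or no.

yes

183 ∈ ⟨40⟩ iff 183^6 ≡ 1 (mod 223), since |⟨40⟩| = 6.
183^6 mod 223 = 1.
Since 1 = 1, 183 lies in the subgroup.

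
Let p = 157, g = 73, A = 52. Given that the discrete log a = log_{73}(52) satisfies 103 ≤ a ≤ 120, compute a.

Compute 73^103 mod 157 = 88, then multiply by 73 repeatedly:
  73^103=88  73^104=144  73^105=150  73^106=117  73^107=63
  73^108=46  73^109=61  73^110=57  73^111=79  73^112=115
  73^113=74  73^114=64  73^115=119  73^116=52
Found 52 at exponent 116.

116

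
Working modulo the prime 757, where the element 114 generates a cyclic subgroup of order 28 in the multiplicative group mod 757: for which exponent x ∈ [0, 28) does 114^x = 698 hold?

6

Successive powers of 114 modulo 757:
  114^0=1  114^1=114  114^2=127  114^3=95  114^4=232  114^5=710
  114^6=698
So 114^6 ≡ 698 (mod 757), giving x = 6.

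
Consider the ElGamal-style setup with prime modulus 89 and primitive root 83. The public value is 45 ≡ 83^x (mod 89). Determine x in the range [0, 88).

56

Baby-step giant-step with m = ceil(sqrt(88)) = 10.
Baby table (83^j mod 89 for j=0..9):
  0:1  1:83  2:36  3:51  4:50  5:56  6:20  7:58
  8:8  9:41
Giant step factor: 83^(-10) ≡ 17 (mod 89).
Scan 45·17^i mod 89 for i = 0, 1, …:
  i=0: 45   i=1: 53   i=2: 11   i=3: 9
  i=4: 64   i=5: 20
Match at i=5, j=6: x = 5·10 + 6 = 56.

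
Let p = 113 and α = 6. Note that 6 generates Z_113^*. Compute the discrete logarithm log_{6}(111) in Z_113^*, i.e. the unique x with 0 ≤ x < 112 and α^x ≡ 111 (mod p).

100

Baby-step giant-step with m = ceil(sqrt(112)) = 11.
Baby table (6^j mod 113 for j=0..10):
  0:1  1:6  2:36  3:103  4:53  5:92  6:100  7:35
  8:97  9:17  10:102
Giant step factor: 6^(-11) ≡ 101 (mod 113).
Scan 111·101^i mod 113 for i = 0, 1, …:
  i=0: 111   i=1: 24   i=2: 51   i=3: 66
  i=4: 112   i=5: 12   i=6: 82   i=7: 33
  i=8: 56   i=9: 6
Match at i=9, j=1: x = 9·11 + 1 = 100.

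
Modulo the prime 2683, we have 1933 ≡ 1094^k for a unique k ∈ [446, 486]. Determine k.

Compute 1094^446 mod 2683 = 279, then multiply by 1094 repeatedly:
  1094^446=279  1094^447=2047  1094^448=1796  1094^449=868  1094^450=2493
  1094^451=1414  1094^452=1508  1094^453=2390  1094^454=1418  1094^455=518
  1094^456=579  1094^457=238  1094^458=121  1094^459=907  1094^460=2231
  1094^461=1867  1094^462=735  1094^463=1873  1094^464=1933
Found 1933 at exponent 464.

464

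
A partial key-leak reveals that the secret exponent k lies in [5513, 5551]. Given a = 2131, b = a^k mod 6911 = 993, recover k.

5547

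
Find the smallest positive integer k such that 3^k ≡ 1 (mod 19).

18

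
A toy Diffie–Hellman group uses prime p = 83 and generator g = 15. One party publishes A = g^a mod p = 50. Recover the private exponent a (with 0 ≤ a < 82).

Baby-step giant-step with m = ceil(sqrt(82)) = 10.
Baby table (15^j mod 83 for j=0..9):
  0:1  1:15  2:59  3:55  4:78  5:8  6:37  7:57
  8:25  9:43
Giant step factor: 15^(-10) ≡ 48 (mod 83).
Scan 50·48^i mod 83 for i = 0, 1, …:
  i=0: 50   i=1: 76   i=2: 79   i=3: 57
Match at i=3, j=7: a = 3·10 + 7 = 37.

37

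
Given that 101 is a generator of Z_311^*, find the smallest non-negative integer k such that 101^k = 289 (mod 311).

136

Baby-step giant-step with m = ceil(sqrt(310)) = 18.
Baby table (101^j mod 311 for j=0..17):
  0:1  1:101  2:249  3:269  4:112  5:116  6:209  7:272
  8:104  9:241  10:83  11:297  12:141  13:246  14:277  15:298
  16:242  17:184
Giant step factor: 101^(-18) ≡ 45 (mod 311).
Scan 289·45^i mod 311 for i = 0, 1, …:
  i=0: 289   i=1: 254   i=2: 234   i=3: 267
  i=4: 197   i=5: 157   i=6: 223   i=7: 83
Match at i=7, j=10: k = 7·18 + 10 = 136.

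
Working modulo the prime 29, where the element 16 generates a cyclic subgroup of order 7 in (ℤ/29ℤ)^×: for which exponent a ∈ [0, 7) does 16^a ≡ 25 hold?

4

Successive powers of 16 modulo 29:
  16^0=1  16^1=16  16^2=24  16^3=7  16^4=25
So 16^4 ≡ 25 (mod 29), giving a = 4.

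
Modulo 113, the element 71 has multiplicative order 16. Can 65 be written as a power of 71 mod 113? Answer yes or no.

yes

⟨71⟩ has order 16; its elements mod 113 are {1, 15, 18, 35, 40, 42, 44, 48, 65, 69, 71, 73, 78, 95, 98, 112}.
65 is in this set.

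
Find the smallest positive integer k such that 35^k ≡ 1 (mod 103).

The order of 35 must divide p − 1 = 102 = 2 · 3 · 17.
Divisors: 1, 2, 3, 6, 17, 34, 51, 102.
Check each in increasing order: 35^1 ≡ 35;  35^2 ≡ 92;  35^3 ≡ 27;  35^6 ≡ 8;  35^17 ≡ 47;  35^34 ≡ 46;  35^51 ≡ 102;  35^102 ≡ 1.
Smallest exponent giving 1 is 102.

102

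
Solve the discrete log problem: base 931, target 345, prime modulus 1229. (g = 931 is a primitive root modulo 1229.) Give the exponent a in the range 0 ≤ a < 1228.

394

Baby-step giant-step with m = ceil(sqrt(1228)) = 36.
Baby table (931^j mod 1229 for j=0..35):
  0:1  1:931  2:316  3:465  4:307  5:689  6:1150  7:191
  8:845  9:135  10:327  11:874  12:96  13:888  14:840  15:396
  16:1205  17:1007  18:1019  19:1130  20:6  21:670  22:667  23:332
  24:613  25:447  26:755  27:1146  28:154  29:810  30:733  31:328
  32:576  33:412  34:124  35:1147
Giant step factor: 931^(-36) ≡ 862 (mod 1229).
Scan 345·862^i mod 1229 for i = 0, 1, …:
  i=0: 345   i=1: 1201   i=2: 444   i=3: 509
  i=4: 5   i=5: 623   i=6: 1182   i=7: 43
  i=8: 196   i=9: 579   i=10: 124
Match at i=10, j=34: a = 10·36 + 34 = 394.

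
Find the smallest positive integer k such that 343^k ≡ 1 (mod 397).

The order of 343 must divide p − 1 = 396 = 2^2 · 3^2 · 11.
Divisors: 1, 2, 3, 4, 6, 9, 11, 12, 18, 22, 33, 36, 44, 66, 99, 132, 198, 396.
Check each in increasing order: 343^1 ≡ 343;  343^2 ≡ 137;  343^3 ≡ 145;  343^4 ≡ 110;  343^6 ≡ 381;  343^9 ≡ 62;  343^11 ≡ 157;  343^12 ≡ 256;  343^18 ≡ 271;  343^22 ≡ 35;  343^33 ≡ 334;  343^36 ≡ 393;  343^44 ≡ 34;  343^66 ≡ 396;  343^99 ≡ 63;  343^132 ≡ 1.
Smallest exponent giving 1 is 132.

132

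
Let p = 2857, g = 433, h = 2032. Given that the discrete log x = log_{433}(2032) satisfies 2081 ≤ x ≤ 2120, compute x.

2113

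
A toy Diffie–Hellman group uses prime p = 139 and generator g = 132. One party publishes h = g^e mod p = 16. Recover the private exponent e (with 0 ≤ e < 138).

Baby-step giant-step with m = ceil(sqrt(138)) = 12.
Baby table (132^j mod 139 for j=0..11):
  0:1  1:132  2:49  3:74  4:38  5:12  6:55  7:32
  8:54  9:39  10:5  11:104
Giant step factor: 132^(-12) ≡ 80 (mod 139).
Scan 16·80^i mod 139 for i = 0, 1, …:
  i=0: 16   i=1: 29   i=2: 96   i=3: 35
  i=4: 20   i=5: 71   i=6: 120   i=7: 9
  i=8: 25   i=9: 54
Match at i=9, j=8: e = 9·12 + 8 = 116.

116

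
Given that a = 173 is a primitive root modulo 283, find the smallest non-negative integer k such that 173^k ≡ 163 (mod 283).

42

Baby-step giant-step with m = ceil(sqrt(282)) = 17.
Baby table (173^j mod 283 for j=0..16):
  0:1  1:173  2:214  3:232  4:233  5:123  6:54  7:3
  8:236  9:76  10:130  11:133  12:86  13:162  14:9  15:142
  16:228
Giant step factor: 173^(-17) ≡ 82 (mod 283).
Scan 163·82^i mod 283 for i = 0, 1, …:
  i=0: 163   i=1: 65   i=2: 236
Match at i=2, j=8: k = 2·17 + 8 = 42.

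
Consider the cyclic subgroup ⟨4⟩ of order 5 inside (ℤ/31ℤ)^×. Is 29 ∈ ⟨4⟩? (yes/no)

no

⟨4⟩ has order 5; its elements mod 31 are {1, 2, 4, 8, 16}.
29 is not in this set.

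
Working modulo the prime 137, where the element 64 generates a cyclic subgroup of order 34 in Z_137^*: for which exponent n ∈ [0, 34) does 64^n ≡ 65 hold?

13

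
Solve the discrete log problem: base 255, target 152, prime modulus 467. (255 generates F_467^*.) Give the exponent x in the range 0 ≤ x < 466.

232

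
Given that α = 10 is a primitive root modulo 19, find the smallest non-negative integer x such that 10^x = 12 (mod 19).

Successive powers of 10 modulo 19:
  10^0=1  10^1=10  10^2=5  10^3=12
So 10^3 ≡ 12 (mod 19), giving x = 3.

3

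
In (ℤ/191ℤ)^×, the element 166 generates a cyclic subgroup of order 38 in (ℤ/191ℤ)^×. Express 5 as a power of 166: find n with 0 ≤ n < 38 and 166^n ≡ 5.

10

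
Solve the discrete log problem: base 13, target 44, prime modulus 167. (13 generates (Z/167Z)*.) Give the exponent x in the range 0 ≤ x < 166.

22

Baby-step giant-step with m = ceil(sqrt(166)) = 13.
Baby table (13^j mod 167 for j=0..12):
  0:1  1:13  2:2  3:26  4:4  5:52  6:8  7:104
  8:16  9:41  10:32  11:82  12:64
Giant step factor: 13^(-13) ≡ 111 (mod 167).
Scan 44·111^i mod 167 for i = 0, 1, …:
  i=0: 44   i=1: 41
Match at i=1, j=9: x = 1·13 + 9 = 22.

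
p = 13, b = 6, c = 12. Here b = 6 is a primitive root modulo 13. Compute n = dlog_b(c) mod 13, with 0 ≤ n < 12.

Successive powers of 6 modulo 13:
  6^0=1  6^1=6  6^2=10  6^3=8  6^4=9  6^5=2
  6^6=12
So 6^6 ≡ 12 (mod 13), giving n = 6.

6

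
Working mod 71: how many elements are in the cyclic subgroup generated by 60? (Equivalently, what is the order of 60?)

35

The order of 60 must divide p − 1 = 70 = 2 · 5 · 7.
Divisors: 1, 2, 5, 7, 10, 14, 35, 70.
Check each in increasing order: 60^1 ≡ 60;  60^2 ≡ 50;  60^5 ≡ 48;  60^7 ≡ 57;  60^10 ≡ 32;  60^14 ≡ 54;  60^35 ≡ 1.
Smallest exponent giving 1 is 35.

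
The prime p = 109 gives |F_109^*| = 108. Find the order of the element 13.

108

The order of 13 must divide p − 1 = 108 = 2^2 · 3^3.
Divisors: 1, 2, 3, 4, 6, 9, 12, 18, 27, 36, 54, 108.
Check each in increasing order: 13^1 ≡ 13;  13^2 ≡ 60;  13^3 ≡ 17;  13^4 ≡ 3;  13^6 ≡ 71;  13^9 ≡ 8;  13^12 ≡ 27;  13^18 ≡ 64;  13^27 ≡ 76;  13^36 ≡ 63;  13^54 ≡ 108;  13^108 ≡ 1.
Smallest exponent giving 1 is 108.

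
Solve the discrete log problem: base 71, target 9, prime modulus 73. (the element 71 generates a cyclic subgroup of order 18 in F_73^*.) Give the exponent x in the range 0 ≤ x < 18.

Successive powers of 71 modulo 73:
  71^0=1  71^1=71  71^2=4  71^3=65  71^4=16  71^5=41
  71^6=64  71^7=18  71^8=37  71^9=72  71^10=2  71^11=69
  71^12=8  71^13=57  71^14=32  71^15=9
So 71^15 ≡ 9 (mod 73), giving x = 15.

15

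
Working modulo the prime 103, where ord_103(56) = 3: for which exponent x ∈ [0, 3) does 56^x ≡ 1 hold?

0

Successive powers of 56 modulo 103:
  56^0=1
So 56^0 ≡ 1 (mod 103), giving x = 0.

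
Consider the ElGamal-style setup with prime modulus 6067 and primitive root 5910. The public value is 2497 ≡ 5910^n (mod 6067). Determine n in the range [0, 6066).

172

Baby-step giant-step with m = ceil(sqrt(6066)) = 78.
Baby table (5910^j mod 6067 for j=0..77):
  0:1  1:5910  2:381  3:853  4:5620  5:3442  6:5636  7:930
  8:5665  9:2444  10:4580  11:2913  12:3751  13:5659  14:3386  15:2294
  16:3862  17:366  18:3208  19:5972  20:2781  21:207  22:3903  23:6063
  24:628  25:4543  26:2655  27:1788  28:4433  29:1724  30:2347  31:1608
  32:2358  33:5948  34:482  35:3197  36:1632  37:4657  38:2958  39:2753
  40:4603  41:5369  42:380  43:1010  44:5239  45:2589  46:16  47:3555
  48:29  49:1514  50:4982  51:469  52:5238  53:2746  54:5702  55:2702
  56:476  57:4139  58:5413  59:5606  60:5640  61:302  62:1122  63:5856
  64:2792  65:4547  66:2027  67:3312  68:1778  69:6003  70:3981  71:5951
  72:11  73:4340  74:4191  75:3316  76:1150  77:1460
Giant step factor: 5910^(-78) ≡ 819 (mod 6067).
Scan 2497·819^i mod 6067 for i = 0, 1, …:
  i=0: 2497   i=1: 464   i=2: 3862
Match at i=2, j=16: n = 2·78 + 16 = 172.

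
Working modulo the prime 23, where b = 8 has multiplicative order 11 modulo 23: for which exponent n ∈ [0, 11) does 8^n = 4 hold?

Successive powers of 8 modulo 23:
  8^0=1  8^1=8  8^2=18  8^3=6  8^4=2  8^5=16
  8^6=13  8^7=12  8^8=4
So 8^8 ≡ 4 (mod 23), giving n = 8.

8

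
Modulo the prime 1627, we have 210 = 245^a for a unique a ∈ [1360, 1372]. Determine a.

1369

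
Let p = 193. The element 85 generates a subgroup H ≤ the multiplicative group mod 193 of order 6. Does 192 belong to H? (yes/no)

⟨85⟩ has order 6; its elements mod 193 are {1, 84, 85, 108, 109, 192}.
192 is in this set.

yes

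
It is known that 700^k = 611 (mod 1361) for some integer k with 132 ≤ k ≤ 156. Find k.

145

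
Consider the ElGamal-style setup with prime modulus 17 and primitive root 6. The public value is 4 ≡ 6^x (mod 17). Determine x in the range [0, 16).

4

Successive powers of 6 modulo 17:
  6^0=1  6^1=6  6^2=2  6^3=12  6^4=4
So 6^4 ≡ 4 (mod 17), giving x = 4.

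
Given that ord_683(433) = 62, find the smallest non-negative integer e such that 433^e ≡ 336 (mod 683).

Baby-step giant-step with m = ceil(sqrt(62)) = 8.
Baby table (433^j mod 683 for j=0..7):
  0:1  1:433  2:347  3:674  4:201  5:292  6:81  7:240
Giant step factor: 433^(-8) ≡ 243 (mod 683).
Scan 336·243^i mod 683 for i = 0, 1, …:
  i=0: 336   i=1: 371   i=2: 680   i=3: 637
  i=4: 433
Match at i=4, j=1: e = 4·8 + 1 = 33.

33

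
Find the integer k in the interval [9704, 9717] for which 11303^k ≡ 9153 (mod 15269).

9716

Compute 11303^9704 mod 15269 = 14830, then multiply by 11303 repeatedly:
  11303^9704=14830  11303^9705=408  11303^9706=386  11303^9707=11293  11303^9708=11208
  11303^9709=12400  11303^9710=3049  11303^9711=714  11303^9712=8310  11303^9713=8311
  11303^9714=4345  11303^9715=6431  11303^9716=9153
Found 9153 at exponent 9716.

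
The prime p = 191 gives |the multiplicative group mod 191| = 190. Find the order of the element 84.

The order of 84 must divide p − 1 = 190 = 2 · 5 · 19.
Divisors: 1, 2, 5, 10, 19, 38, 95, 190.
Check each in increasing order: 84^1 ≡ 84;  84^2 ≡ 180;  84^5 ≡ 41;  84^10 ≡ 153;  84^19 ≡ 190;  84^38 ≡ 1.
Smallest exponent giving 1 is 38.

38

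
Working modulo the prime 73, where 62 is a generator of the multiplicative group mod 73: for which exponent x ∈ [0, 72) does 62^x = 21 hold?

21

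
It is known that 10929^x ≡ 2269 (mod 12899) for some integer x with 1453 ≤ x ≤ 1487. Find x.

1455

Compute 10929^1453 mod 12899 = 6414, then multiply by 10929 repeatedly:
  10929^1453=6414  10929^1454=5440  10929^1455=2269
Found 2269 at exponent 1455.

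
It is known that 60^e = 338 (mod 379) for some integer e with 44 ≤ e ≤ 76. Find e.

69

Compute 60^44 mod 379 = 132, then multiply by 60 repeatedly:
  60^44=132  60^45=340  60^46=313  60^47=209  60^48=33
  60^49=85  60^50=173  60^51=147  60^52=103  60^53=116
  60^54=138  60^55=321  60^56=310  60^57=29  60^58=224
  60^59=175  60^60=267  60^61=102  60^62=56  60^63=328
  60^64=351  60^65=215  60^66=14  60^67=82  60^68=372
  60^69=338
Found 338 at exponent 69.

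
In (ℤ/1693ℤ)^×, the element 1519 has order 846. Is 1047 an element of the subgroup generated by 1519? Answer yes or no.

1047 ∈ ⟨1519⟩ iff 1047^846 ≡ 1 (mod 1693), since |⟨1519⟩| = 846.
1047^846 mod 1693 = 1692.
Since 1692 ≠ 1, 1047 does not lie in the subgroup.

no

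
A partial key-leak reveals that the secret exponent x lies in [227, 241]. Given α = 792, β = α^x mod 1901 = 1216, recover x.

Compute 792^227 mod 1901 = 366, then multiply by 792 repeatedly:
  792^227=366  792^228=920  792^229=557  792^230=112  792^231=1258
  792^232=212  792^233=616  792^234=1216
Found 1216 at exponent 234.

234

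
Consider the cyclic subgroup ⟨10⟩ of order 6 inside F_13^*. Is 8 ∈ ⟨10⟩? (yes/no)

⟨10⟩ has order 6; its elements mod 13 are {1, 3, 4, 9, 10, 12}.
8 is not in this set.

no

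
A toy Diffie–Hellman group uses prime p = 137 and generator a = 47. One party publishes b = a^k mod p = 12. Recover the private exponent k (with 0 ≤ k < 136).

87

Baby-step giant-step with m = ceil(sqrt(136)) = 12.
Baby table (47^j mod 137 for j=0..11):
  0:1  1:47  2:17  3:114  4:15  5:20  6:118  7:66
  8:88  9:26  10:126  11:31
Giant step factor: 47^(-12) ≡ 63 (mod 137).
Scan 12·63^i mod 137 for i = 0, 1, …:
  i=0: 12   i=1: 71   i=2: 89   i=3: 127
  i=4: 55   i=5: 40   i=6: 54   i=7: 114
Match at i=7, j=3: k = 7·12 + 3 = 87.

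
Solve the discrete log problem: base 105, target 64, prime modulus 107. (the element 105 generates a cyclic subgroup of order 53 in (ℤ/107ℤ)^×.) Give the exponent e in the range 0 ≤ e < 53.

Successive powers of 105 modulo 107:
  105^0=1  105^1=105  105^2=4  105^3=99  105^4=16  105^5=75
  105^6=64
So 105^6 ≡ 64 (mod 107), giving e = 6.

6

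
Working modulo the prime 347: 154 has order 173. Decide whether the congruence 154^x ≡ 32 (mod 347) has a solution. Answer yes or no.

no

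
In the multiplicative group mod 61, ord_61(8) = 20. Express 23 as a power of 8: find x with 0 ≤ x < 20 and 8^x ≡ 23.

Successive powers of 8 modulo 61:
  8^0=1  8^1=8  8^2=3  8^3=24  8^4=9  8^5=11
  8^6=27  8^7=33  8^8=20  8^9=38  8^10=60  8^11=53
  8^12=58  8^13=37  8^14=52  8^15=50  8^16=34  8^17=28
  8^18=41  8^19=23
So 8^19 ≡ 23 (mod 61), giving x = 19.

19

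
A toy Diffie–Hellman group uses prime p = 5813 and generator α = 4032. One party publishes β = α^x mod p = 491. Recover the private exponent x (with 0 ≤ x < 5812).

4531

Baby-step giant-step with m = ceil(sqrt(5812)) = 77.
Baby table (4032^j mod 5813 for j=0..76):
  0:1  1:4032  2:3876  3:2688  4:2584  5:1792  6:5598  7:5070
  8:3732  9:3380  10:2488  11:4191  12:5534  13:2794  14:5627  15:5738
  16:5689  17:5763  18:1855  19:3842  20:5112  21:4499  22:3408  23:4937
  24:2272  25:5229  26:5390  27:3486  28:5531  29:2324  30:5625  31:3487
  32:3750  33:387  34:2500  35:258  36:5542  37:172  38:1757  39:3990
  40:3109  41:2660  42:135  43:3711  44:90  45:2474  46:60  47:3587
  48:40  49:4329  50:3902  51:2886  52:4539  53:1924  54:3026  55:5158
  56:3955  57:1501  58:699  59:4876  60:466  61:1313  62:4186  63:2813
  64:853  65:3813  66:4444  67:2542  68:1025  69:5570  70:2621  71:5651
  72:3685  73:5705  74:519  75:5741  76:346
Giant step factor: 4032^(-77) ≡ 3512 (mod 5813).
Scan 491·3512^i mod 5813 for i = 0, 1, …:
  i=0: 491   i=1: 3744   i=2: 5735   i=3: 5088
  i=4: 5707   i=5: 5573   i=6: 5   i=7: 121
  i=8: 603   i=9: 1804     …   i=57: 2992
  i=58: 3813
Match at i=58, j=65: x = 58·77 + 65 = 4531.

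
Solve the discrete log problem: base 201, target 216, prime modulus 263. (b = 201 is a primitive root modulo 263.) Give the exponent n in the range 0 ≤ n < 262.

Baby-step giant-step with m = ceil(sqrt(262)) = 17.
Baby table (201^j mod 263 for j=0..16):
  0:1  1:201  2:162  3:213  4:207  5:53  6:133  7:170
  8:243  9:188  10:179  11:211  12:68  13:255  14:233  15:19
  16:137
Giant step factor: 201^(-17) ≡ 118 (mod 263).
Scan 216·118^i mod 263 for i = 0, 1, …:
  i=0: 216   i=1: 240   i=2: 179
Match at i=2, j=10: n = 2·17 + 10 = 44.

44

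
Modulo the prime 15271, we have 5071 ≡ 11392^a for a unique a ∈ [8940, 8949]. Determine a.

Compute 11392^8940 mod 15271 = 2734, then multiply by 11392 repeatedly:
  11392^8940=2734  11392^8941=8159  11392^8942=8022  11392^8943=4960  11392^8944=1620
  11392^8945=7672  11392^8946=3491  11392^8947=3788  11392^8948=12321  11392^8949=5071
Found 5071 at exponent 8949.

8949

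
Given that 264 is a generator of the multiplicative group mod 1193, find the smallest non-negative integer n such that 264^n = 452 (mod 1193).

366

Baby-step giant-step with m = ceil(sqrt(1192)) = 35.
Baby table (264^j mod 1193 for j=0..34):
  0:1  1:264  2:502  3:105  4:281  5:218  6:288  7:873
  8:223  9:415  10:997  11:748  12:627  13:894  14:995  15:220
  16:816  17:684  18:433  19:977  20:240  21:131  22:1180  23:147
  24:632  25:1021  26:1119  27:745  28:1028  29:581  30:680  31:570
  32:162  33:1013  34:200
Giant step factor: 264^(-35) ≡ 306 (mod 1193).
Scan 452·306^i mod 1193 for i = 0, 1, …:
  i=0: 452   i=1: 1117   i=2: 604   i=3: 1102
  i=4: 786   i=5: 723   i=6: 533   i=7: 850
  i=8: 26   i=9: 798   i=10: 816
Match at i=10, j=16: n = 10·35 + 16 = 366.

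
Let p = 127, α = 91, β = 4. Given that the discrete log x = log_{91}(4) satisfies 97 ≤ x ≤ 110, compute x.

108

Compute 91^97 mod 127 = 29, then multiply by 91 repeatedly:
  91^97=29  91^98=99  91^99=119  91^100=34  91^101=46
  91^102=122  91^103=53  91^104=124  91^105=108  91^106=49
  91^107=14  91^108=4
Found 4 at exponent 108.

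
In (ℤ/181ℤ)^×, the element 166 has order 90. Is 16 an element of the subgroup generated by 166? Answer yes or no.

yes

16 ∈ ⟨166⟩ iff 16^90 ≡ 1 (mod 181), since |⟨166⟩| = 90.
16^90 mod 181 = 1.
Since 1 = 1, 16 lies in the subgroup.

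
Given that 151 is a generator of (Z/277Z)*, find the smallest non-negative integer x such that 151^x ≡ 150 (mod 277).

11

Baby-step giant-step with m = ceil(sqrt(276)) = 17.
Baby table (151^j mod 277 for j=0..16):
  0:1  1:151  2:87  3:118  4:90  5:17  6:74  7:94
  8:67  9:145  10:12  11:150  12:213  13:31  14:249  15:204
  16:57
Giant step factor: 151^(-17) ≡ 97 (mod 277).
Scan 150·97^i mod 277 for i = 0, 1, …:
  i=0: 150
Match at i=0, j=11: x = 0·17 + 11 = 11.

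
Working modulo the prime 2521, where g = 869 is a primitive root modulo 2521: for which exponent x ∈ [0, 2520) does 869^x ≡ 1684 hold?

408

Baby-step giant-step with m = ceil(sqrt(2520)) = 51.
Baby table (869^j mod 2521 for j=0..50):
  0:1  1:869  2:1382  3:962  4:1527  5:917  6:237  7:1752
  8:2325  9:1104  10:1396  11:523  12:707  13:1780  14:1447  15:1985
  16:601  17:422  18:1173  19:853  20:83  21:1539  22:1261  23:1695
  24:691  25:481  26:2024  27:1719  28:1379  29:876  30:2423  31:552
  32:698  33:1522  34:1614  35:890  36:1984  37:2253  38:1561  39:211
  40:1847  41:1687  42:1302  43:2030  44:1891  45:2108  46:1606  47:1501
  48:1012  49:2120  50:1950
Giant step factor: 869^(-51) ≡ 754 (mod 2521).
Scan 1684·754^i mod 2521 for i = 0, 1, …:
  i=0: 1684   i=1: 1673   i=2: 942   i=3: 1867
  i=4: 1000   i=5: 221   i=6: 248   i=7: 438
  i=8: 1
Match at i=8, j=0: x = 8·51 + 0 = 408.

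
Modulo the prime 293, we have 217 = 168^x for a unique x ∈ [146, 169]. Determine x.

151

Compute 168^146 mod 293 = 292, then multiply by 168 repeatedly:
  168^146=292  168^147=125  168^148=197  168^149=280  168^150=160
  168^151=217
Found 217 at exponent 151.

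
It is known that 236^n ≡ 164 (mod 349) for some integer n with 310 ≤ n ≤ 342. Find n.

314

Compute 236^310 mod 349 = 95, then multiply by 236 repeatedly:
  236^310=95  236^311=84  236^312=280  236^313=119  236^314=164
Found 164 at exponent 314.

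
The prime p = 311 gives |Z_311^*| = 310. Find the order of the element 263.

310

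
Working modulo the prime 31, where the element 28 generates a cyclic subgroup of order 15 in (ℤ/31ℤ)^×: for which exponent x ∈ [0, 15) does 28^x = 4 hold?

3

Successive powers of 28 modulo 31:
  28^0=1  28^1=28  28^2=9  28^3=4
So 28^3 ≡ 4 (mod 31), giving x = 3.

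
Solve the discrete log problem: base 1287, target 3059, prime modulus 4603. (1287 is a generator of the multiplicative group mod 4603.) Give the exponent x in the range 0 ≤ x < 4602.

1991

Baby-step giant-step with m = ceil(sqrt(4602)) = 68.
Baby table (1287^j mod 4603 for j=0..67):
  0:1  1:1287  2:3892  3:940  4:3794  5:3698  6:4427  7:3638
  8:855  9:268  10:4294  11:2778  12:3358  13:4132  14:1419  15:3465
  16:3751  17:3593  18:2779  19:42  20:3421  21:2359  22:2656  23:2846
  24:3417  25:1814  26:897  27:3689  28:2050  29:831  30:1601  31:2946
  32:3233  33:4362  34:2837  35:1040  36:3610  37:1643  38:1764  39:989
  40:2415  41:1080  42:4457  43:821  44:2540  45:850  46:3039  47:3246
  48:2681  49:2800  50:4054  51:2299  52:3687  53:4079  54:2253  55:4324
  56:4564  57:440  58:111  59:164  60:3933  61:3074  62:2261  63:811
  64:3479  65:3357  66:2845  67:2130
Giant step factor: 1287^(-68) ≡ 2111 (mod 4603).
Scan 3059·2111^i mod 4603 for i = 0, 1, …:
  i=0: 3059   i=1: 4143   i=2: 173   i=3: 1566
  i=4: 872   i=5: 4195   i=6: 4076   i=7: 1429
  i=8: 1654   i=9: 2520     …   i=28: 181
  i=29: 42
Match at i=29, j=19: x = 29·68 + 19 = 1991.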